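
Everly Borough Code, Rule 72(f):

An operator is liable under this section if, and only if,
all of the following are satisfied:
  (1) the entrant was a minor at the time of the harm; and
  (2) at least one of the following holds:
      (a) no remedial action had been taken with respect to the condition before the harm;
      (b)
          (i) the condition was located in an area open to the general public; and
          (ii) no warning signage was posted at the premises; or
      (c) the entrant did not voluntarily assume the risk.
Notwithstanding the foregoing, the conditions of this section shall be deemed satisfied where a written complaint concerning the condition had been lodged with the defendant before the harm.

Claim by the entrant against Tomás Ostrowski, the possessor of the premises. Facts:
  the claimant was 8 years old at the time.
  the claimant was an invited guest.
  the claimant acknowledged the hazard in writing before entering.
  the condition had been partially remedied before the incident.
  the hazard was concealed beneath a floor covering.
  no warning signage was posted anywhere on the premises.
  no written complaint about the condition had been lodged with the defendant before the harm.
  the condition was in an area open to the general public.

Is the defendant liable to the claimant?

(1) entrant a minor — satisfied.
(a) no remedial action — not satisfied.
(i) public area — satisfied.
(ii) no signage posted — holds.
(b) = T AND T = true.
(c) no assumed risk — not satisfied.
So (2) is satisfied (F OR T OR F).
So Overall is satisfied (T AND T).
Exception (complaint lodged) — not satisfied.
Result: main true OR exception false → true.

Yes — liable.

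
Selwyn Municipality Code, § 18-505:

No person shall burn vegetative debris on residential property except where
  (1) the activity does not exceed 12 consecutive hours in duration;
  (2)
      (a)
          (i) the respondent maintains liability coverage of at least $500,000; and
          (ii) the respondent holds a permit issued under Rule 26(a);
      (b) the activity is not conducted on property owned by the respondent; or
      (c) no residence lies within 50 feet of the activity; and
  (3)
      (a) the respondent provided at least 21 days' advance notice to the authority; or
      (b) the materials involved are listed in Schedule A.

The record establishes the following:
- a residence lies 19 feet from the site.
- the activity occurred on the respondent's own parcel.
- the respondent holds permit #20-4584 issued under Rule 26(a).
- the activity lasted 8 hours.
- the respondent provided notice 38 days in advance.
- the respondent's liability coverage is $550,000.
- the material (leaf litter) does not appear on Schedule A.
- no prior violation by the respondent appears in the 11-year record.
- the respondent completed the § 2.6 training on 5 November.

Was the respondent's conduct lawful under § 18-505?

Yes — lawful.

(1) ≤ 12 hrs duration — satisfied.
(i) coverage ≥ $500,000 — holds.
(ii) holds permit — met.
So (a) is satisfied (T AND T).
(b) not (own property) — not satisfied.
(c) no residence in 50 ft — not met.
(2): T OR F OR F → true.
(a) ≥21 days' notice — holds.
(b) Schedule A material — not met.
(3) = T OR F = true.
So Overall is satisfied (T AND T AND T).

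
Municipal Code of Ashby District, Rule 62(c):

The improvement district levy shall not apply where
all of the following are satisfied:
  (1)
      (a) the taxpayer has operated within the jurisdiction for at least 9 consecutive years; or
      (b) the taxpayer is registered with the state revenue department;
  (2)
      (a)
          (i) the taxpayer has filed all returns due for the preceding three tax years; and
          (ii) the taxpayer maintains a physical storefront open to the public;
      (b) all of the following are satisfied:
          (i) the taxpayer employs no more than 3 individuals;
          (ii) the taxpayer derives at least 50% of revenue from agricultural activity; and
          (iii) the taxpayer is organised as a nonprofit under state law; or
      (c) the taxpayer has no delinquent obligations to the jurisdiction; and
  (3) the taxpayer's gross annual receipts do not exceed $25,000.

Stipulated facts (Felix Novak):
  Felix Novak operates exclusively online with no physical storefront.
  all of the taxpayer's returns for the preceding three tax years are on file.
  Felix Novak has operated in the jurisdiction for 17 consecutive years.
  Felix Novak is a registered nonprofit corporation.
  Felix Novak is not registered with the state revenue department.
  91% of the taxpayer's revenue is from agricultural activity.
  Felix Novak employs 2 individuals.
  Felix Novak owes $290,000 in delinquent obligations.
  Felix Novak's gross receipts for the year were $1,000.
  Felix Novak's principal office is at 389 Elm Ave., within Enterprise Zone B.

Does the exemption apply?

(a) ≥ 9 yrs in jurisdiction — holds.
(b) state-registered — fails.
(1) = T OR F = true.
(i) returns current — holds.
(ii) has storefront — not satisfied.
(a) = T AND F = false.
(i) ≤ 3 employees — holds.
(ii) ≥50% agricultural — satisfied.
(iii) nonprofit — met.
So (b) is satisfied (T AND T AND T).
(c) no delinquency — not satisfied.
So (2) is satisfied (F OR T OR F).
(3) receipts ≤ $25,000 — holds.
So Overall is satisfied (T AND T AND T).

Yes — exempt.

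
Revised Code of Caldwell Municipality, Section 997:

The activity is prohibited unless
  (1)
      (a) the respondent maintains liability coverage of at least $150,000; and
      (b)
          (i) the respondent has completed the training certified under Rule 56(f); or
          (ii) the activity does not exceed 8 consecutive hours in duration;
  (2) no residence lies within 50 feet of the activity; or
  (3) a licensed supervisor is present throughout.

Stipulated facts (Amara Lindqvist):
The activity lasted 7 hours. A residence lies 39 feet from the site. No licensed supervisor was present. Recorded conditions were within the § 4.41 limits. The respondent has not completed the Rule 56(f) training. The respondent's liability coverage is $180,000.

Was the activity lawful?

(a) coverage ≥ $150,000 — holds.
(i) training certified — not met.
(ii) ≤ 8 hrs duration — holds.
(b) = F OR T = true.
(1) = T AND T = true.
(2) no residence in 50 ft — not satisfied.
(3) supervisor present — fails.
Overall: T OR F OR F → true.

Yes — lawful.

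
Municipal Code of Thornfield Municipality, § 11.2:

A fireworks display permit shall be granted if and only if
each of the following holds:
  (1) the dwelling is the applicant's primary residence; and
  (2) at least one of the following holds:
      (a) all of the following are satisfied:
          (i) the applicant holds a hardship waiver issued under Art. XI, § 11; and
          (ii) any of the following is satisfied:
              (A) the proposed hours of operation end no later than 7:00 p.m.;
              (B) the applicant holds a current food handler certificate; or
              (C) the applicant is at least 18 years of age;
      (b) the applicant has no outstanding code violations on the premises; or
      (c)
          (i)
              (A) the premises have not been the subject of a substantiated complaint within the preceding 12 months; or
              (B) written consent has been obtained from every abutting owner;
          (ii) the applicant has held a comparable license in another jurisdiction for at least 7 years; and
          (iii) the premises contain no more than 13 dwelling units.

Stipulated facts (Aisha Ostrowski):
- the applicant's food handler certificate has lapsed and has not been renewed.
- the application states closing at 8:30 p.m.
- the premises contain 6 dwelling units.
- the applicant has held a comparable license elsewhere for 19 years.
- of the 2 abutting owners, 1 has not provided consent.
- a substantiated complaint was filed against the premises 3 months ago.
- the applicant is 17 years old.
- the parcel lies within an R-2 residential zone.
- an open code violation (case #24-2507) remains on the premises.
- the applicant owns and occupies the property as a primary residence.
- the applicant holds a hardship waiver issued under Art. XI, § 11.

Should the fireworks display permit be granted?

(1) primary residence — holds.
(i) hardship waiver — met.
(A) closes by 7 p.m. — not met.
(B) food handler cert. — not met.
(C) age ≥ 18 — fails.
(ii) = F OR F OR F = false.
(a): T AND F → false.
(b) no code violations — not satisfied.
(A) no complaint in 12 mo. — not satisfied.
(B) all abutters consent — fails.
(i) = F OR F = false.
(ii) prior license ≥ 7 yr — satisfied.
(iii) ≤ 13 units — holds.
(c) = F AND T AND T = false.
So (2) is not satisfied (F OR F OR F).
So Overall is not satisfied (T AND F).

No — denied.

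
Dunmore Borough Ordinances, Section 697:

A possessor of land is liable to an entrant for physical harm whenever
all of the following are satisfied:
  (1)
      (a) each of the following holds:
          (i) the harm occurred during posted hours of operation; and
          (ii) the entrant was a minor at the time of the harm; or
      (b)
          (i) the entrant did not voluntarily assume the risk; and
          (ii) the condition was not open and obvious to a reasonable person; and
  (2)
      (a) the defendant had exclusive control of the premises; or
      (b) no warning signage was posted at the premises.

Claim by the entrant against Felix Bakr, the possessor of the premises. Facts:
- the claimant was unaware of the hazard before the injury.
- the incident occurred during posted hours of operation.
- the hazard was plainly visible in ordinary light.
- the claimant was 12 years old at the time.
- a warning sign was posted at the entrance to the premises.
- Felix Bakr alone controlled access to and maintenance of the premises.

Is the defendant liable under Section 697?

Yes — liable.

(i) during posted hours — holds.
(ii) entrant a minor — met.
(a) = T AND T = true.
(i) no assumed risk — satisfied.
(ii) not open/obvious — not satisfied.
(b): T AND F → false.
(1) = T OR F = true.
(a) exclusive control — holds.
(b) no signage posted — not met.
(2): T OR F → true.
Overall = T AND T = true.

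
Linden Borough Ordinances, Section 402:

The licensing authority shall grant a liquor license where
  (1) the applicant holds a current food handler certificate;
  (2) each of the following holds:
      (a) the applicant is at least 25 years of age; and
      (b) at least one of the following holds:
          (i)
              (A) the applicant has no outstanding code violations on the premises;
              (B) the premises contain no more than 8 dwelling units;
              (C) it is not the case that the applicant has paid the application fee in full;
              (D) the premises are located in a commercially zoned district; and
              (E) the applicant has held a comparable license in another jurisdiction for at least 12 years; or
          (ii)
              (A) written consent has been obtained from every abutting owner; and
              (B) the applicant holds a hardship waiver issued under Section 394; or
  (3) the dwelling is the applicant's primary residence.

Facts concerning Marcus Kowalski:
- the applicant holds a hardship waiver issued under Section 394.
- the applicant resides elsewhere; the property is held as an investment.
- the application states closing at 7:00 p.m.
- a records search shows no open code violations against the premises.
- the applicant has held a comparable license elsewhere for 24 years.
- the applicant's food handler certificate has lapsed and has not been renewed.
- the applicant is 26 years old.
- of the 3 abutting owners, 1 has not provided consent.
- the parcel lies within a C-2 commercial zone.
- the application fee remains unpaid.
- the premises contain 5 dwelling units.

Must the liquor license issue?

Yes — granted.

(1) food handler cert. — not satisfied.
(a) age ≥ 25 — met.
(A) no code violations — satisfied.
(B) ≤ 8 units — satisfied.
(C) not (fee paid) — holds.
(D) commercially zoned — met.
(E) prior license ≥ 12 yr — satisfied.
(i): T AND T AND T AND T AND T → true.
(A) all abutters consent — not satisfied.
(B) hardship waiver — satisfied.
(ii) = F AND T = false.
(b) = T OR F = true.
So (2) is satisfied (T AND T).
(3) primary residence — not satisfied.
Overall = F OR T OR F = true.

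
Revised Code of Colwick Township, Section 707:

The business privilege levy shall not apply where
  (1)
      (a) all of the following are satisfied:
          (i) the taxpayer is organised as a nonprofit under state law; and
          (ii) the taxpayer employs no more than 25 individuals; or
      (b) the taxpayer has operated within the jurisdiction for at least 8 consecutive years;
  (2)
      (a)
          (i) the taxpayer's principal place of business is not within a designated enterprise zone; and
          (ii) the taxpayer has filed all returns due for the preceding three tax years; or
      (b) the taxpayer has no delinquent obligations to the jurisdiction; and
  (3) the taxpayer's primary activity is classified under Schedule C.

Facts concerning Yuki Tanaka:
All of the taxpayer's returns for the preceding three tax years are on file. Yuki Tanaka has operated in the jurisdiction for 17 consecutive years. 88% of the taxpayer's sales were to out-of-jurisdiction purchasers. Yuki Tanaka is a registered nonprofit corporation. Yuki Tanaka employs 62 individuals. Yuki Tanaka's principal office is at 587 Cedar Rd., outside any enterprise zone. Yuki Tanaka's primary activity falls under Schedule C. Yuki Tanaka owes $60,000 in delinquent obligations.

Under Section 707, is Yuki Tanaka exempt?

Yes — exempt.

(i) nonprofit — holds.
(ii) ≤ 25 employees — fails.
(a) = T AND F = false.
(b) ≥ 8 yrs in jurisdiction — satisfied.
So (1) is satisfied (F OR T).
(i) not (in enterprise zone) — holds.
(ii) returns current — met.
So (a) is satisfied (T AND T).
(b) no delinquency — fails.
(2): T OR F → true.
(3) Schedule C activity — holds.
Overall = T AND T AND T = true.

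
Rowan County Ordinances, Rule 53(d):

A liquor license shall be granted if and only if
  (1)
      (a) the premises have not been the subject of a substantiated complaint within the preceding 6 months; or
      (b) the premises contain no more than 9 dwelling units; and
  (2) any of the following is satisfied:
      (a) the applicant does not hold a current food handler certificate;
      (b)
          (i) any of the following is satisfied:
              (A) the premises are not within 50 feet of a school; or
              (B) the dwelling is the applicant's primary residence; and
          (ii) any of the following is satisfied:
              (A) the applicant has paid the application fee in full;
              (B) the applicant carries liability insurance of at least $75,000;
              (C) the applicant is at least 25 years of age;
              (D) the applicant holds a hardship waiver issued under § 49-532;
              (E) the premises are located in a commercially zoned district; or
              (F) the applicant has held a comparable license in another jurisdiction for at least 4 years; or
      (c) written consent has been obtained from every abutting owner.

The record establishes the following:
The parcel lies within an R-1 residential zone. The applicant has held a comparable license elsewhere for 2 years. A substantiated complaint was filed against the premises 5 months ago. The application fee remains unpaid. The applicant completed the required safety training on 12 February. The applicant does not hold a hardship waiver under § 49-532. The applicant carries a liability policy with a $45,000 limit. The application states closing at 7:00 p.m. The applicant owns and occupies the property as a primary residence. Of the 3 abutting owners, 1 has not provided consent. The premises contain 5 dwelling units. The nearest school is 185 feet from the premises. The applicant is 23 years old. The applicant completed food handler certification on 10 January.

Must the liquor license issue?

No — denied.

(a) no complaint in 6 mo. — fails.
(b) ≤ 9 units — met.
(1): F OR T → true.
(a) not (food handler cert.) — not satisfied.
(A) ≥50 ft from school — holds.
(B) primary residence — holds.
(i): T OR T → true.
(A) fee paid — not satisfied.
(B) insurance ≥ $75,000 — not met.
(C) age ≥ 25 — not satisfied.
(D) hardship waiver — not satisfied.
(E) commercially zoned — fails.
(F) prior license ≥ 4 yr — not satisfied.
(ii) = F OR F OR F OR F OR F OR F = false.
(b): T AND F → false.
(c) all abutters consent — not met.
(2) = F OR F OR F = false.
So Overall is not satisfied (T AND F).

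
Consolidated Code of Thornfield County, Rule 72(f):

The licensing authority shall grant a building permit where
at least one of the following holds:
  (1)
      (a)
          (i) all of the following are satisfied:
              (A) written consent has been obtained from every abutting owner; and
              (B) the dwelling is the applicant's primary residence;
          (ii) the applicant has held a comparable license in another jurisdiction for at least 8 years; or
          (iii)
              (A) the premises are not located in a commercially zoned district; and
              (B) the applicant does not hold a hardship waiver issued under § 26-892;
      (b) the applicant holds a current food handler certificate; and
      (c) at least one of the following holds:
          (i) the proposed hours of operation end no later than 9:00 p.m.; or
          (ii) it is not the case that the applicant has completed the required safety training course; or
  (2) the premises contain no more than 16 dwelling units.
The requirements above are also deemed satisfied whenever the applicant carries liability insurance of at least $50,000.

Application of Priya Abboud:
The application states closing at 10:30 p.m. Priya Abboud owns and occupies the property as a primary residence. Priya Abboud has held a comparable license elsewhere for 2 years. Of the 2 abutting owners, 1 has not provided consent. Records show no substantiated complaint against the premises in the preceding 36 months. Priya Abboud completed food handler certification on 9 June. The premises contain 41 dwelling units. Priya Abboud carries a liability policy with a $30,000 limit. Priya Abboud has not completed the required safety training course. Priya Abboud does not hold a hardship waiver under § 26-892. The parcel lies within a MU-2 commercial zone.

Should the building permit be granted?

No — denied.

(A) all abutters consent — not satisfied.
(B) primary residence — met.
(i): F AND T → false.
(ii) prior license ≥ 8 yr — not satisfied.
(A) not (commercially zoned) — not satisfied.
(B) not (hardship waiver) — satisfied.
So (iii) is not satisfied (F AND T).
(a) = F OR F OR F = false.
(b) food handler cert. — holds.
(i) closes by 9 p.m. — not satisfied.
(ii) not (safety training) — satisfied.
(c): F OR T → true.
(1) = F AND T AND T = false.
(2) ≤ 16 units — fails.
Overall: F OR F → false.
Exception (insurance ≥ $50,000) — not satisfied.
Result: main false OR exception false → false.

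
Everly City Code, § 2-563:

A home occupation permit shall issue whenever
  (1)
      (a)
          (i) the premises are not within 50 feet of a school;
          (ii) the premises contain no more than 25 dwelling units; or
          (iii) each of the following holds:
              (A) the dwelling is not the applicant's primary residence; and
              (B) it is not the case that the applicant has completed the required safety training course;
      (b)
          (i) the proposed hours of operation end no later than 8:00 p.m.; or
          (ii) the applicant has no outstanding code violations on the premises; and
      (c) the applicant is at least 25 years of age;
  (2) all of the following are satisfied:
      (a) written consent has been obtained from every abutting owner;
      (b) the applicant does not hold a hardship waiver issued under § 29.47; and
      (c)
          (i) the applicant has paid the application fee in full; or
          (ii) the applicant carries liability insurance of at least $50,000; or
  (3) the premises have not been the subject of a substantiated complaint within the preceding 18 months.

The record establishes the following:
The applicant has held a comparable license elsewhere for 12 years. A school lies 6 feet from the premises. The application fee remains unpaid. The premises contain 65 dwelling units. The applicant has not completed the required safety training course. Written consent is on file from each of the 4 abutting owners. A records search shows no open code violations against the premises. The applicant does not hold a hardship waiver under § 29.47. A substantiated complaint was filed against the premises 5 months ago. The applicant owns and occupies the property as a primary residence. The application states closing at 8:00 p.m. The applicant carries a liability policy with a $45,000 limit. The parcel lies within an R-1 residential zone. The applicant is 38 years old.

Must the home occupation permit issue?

No — denied.

(i) ≥50 ft from school — fails.
(ii) ≤ 25 units — not satisfied.
(A) not (primary residence) — fails.
(B) not (safety training) — satisfied.
So (iii) is not satisfied (F AND T).
(a): F OR F OR F → false.
(i) closes by 8 p.m. — satisfied.
(ii) no code violations — met.
So (b) is satisfied (T OR T).
(c) age ≥ 25 — met.
So (1) is not satisfied (F AND T AND T).
(a) all abutters consent — holds.
(b) not (hardship waiver) — met.
(i) fee paid — not met.
(ii) insurance ≥ $50,000 — not met.
(c): F OR F → false.
So (2) is not satisfied (T AND T AND F).
(3) no complaint in 18 mo. — not satisfied.
Overall = F OR F OR F = false.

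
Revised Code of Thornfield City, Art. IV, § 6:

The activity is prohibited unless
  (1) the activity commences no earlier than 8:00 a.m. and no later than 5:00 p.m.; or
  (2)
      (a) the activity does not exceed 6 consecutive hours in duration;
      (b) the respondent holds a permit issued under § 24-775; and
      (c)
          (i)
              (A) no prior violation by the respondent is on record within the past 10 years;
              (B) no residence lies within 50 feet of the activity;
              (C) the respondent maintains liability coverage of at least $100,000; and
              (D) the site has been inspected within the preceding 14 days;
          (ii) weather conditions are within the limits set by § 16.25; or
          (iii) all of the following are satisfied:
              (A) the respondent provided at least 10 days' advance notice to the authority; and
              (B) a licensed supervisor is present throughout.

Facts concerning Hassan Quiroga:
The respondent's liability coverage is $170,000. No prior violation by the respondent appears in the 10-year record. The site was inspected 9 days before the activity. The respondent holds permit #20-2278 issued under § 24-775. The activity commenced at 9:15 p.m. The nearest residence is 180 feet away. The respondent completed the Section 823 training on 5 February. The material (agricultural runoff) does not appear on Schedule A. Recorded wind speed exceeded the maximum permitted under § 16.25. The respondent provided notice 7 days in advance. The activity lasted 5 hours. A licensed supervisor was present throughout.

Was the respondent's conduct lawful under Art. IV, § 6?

Yes — lawful.

(1) start within hours — fails.
(a) ≤ 6 hrs duration — holds.
(b) holds permit — holds.
(A) no prior violation — satisfied.
(B) no residence in 50 ft — holds.
(C) coverage ≥ $100,000 — holds.
(D) site inspected — met.
(i) = T AND T AND T AND T = true.
(ii) weather ok — fails.
(A) ≥10 days' notice — not satisfied.
(B) supervisor present — holds.
So (iii) is not satisfied (F AND T).
(c) = T OR F OR F = true.
So (2) is satisfied (T AND T AND T).
Overall = F OR T = true.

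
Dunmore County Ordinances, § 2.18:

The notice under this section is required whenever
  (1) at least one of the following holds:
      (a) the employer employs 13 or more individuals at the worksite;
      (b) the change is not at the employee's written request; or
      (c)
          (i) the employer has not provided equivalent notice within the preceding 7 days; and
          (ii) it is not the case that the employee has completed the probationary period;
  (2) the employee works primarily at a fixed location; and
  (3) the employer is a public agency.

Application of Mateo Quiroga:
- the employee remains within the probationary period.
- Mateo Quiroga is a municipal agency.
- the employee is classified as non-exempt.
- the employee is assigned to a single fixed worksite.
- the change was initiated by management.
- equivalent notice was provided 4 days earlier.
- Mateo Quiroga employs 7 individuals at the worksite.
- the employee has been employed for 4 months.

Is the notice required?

(a) ≥ 13 at site — fails.
(b) not employee-requested — met.
(i) no recent notice — fails.
(ii) not (past probation) — met.
(c): F AND T → false.
(1): F OR T OR F → true.
(2) fixed location — holds.
(3) public agency — met.
Overall = T AND T AND T = true.

Yes — required.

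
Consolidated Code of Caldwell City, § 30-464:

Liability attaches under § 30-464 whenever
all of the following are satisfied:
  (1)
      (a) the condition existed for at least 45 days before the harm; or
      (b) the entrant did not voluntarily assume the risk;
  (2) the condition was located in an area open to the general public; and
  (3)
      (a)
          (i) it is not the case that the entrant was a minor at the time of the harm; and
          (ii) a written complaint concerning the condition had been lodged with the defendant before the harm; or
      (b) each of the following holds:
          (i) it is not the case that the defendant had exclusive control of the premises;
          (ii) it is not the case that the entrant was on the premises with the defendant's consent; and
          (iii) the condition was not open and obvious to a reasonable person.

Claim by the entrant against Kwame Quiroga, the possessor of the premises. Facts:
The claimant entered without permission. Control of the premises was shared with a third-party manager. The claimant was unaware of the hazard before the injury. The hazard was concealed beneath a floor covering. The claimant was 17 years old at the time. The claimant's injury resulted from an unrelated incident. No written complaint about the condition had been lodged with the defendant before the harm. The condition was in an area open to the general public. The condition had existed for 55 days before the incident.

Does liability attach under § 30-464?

(a) condition ≥45 days old — met.
(b) no assumed risk — met.
So (1) is satisfied (T OR T).
(2) public area — met.
(i) not (entrant a minor) — fails.
(ii) complaint lodged — fails.
(a): F AND F → false.
(i) not (exclusive control) — met.
(ii) not (consent to enter) — met.
(iii) not open/obvious — holds.
(b) = T AND T AND T = true.
(3): F OR T → true.
So Overall is satisfied (T AND T AND T).

Yes — liable.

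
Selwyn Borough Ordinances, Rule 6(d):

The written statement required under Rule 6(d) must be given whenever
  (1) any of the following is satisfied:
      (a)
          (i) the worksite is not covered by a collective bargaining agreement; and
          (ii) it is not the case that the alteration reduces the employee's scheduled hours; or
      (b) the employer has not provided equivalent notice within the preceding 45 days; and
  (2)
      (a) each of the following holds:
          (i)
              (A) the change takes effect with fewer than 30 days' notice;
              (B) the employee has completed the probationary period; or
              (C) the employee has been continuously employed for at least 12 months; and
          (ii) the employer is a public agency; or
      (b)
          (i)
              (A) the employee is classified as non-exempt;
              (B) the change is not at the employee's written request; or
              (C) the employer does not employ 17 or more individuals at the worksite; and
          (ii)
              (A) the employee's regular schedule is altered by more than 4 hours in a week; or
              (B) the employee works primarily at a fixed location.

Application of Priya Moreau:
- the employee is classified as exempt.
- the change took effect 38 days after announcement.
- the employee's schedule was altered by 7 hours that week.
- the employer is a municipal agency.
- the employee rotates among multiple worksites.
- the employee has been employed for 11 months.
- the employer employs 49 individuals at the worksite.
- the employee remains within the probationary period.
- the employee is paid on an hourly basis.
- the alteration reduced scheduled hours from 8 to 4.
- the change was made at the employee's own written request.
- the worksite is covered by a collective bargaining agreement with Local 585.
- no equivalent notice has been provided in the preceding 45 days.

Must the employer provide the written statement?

No — not required.

(i) no CBA — not met.
(ii) not (hours reduced) — not met.
(a): F AND F → false.
(b) no recent notice — holds.
(1) = F OR T = true.
(A) < 30 days' notice — fails.
(B) past probation — not met.
(C) tenure ≥ 12 mo. — not met.
(i): F OR F OR F → false.
(ii) public agency — holds.
(a): F AND T → false.
(A) non-exempt — not met.
(B) not employee-requested — fails.
(C) not (≥ 17 at site) — not satisfied.
(i): F OR F OR F → false.
(A) schedule shift > 4h — holds.
(B) fixed location — not met.
So (ii) is satisfied (T OR F).
(b): F AND T → false.
(2) = F OR F = false.
Overall: T AND F → false.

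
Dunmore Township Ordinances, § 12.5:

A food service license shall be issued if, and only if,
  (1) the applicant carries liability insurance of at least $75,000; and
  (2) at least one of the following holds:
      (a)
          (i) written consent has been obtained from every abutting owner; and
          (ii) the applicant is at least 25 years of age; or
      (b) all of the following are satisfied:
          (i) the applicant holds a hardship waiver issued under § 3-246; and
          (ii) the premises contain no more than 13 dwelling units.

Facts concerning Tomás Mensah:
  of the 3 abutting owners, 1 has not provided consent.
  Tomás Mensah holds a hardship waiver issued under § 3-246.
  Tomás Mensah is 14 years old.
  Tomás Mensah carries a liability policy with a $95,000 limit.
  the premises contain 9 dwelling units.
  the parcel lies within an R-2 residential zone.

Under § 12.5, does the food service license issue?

(1) insurance ≥ $75,000 — met.
(i) all abutters consent — fails.
(ii) age ≥ 25 — fails.
(a) = F AND F = false.
(i) hardship waiver — met.
(ii) ≤ 13 units — satisfied.
(b) = T AND T = true.
(2) = F OR T = true.
Overall = T AND T = true.

Yes — granted.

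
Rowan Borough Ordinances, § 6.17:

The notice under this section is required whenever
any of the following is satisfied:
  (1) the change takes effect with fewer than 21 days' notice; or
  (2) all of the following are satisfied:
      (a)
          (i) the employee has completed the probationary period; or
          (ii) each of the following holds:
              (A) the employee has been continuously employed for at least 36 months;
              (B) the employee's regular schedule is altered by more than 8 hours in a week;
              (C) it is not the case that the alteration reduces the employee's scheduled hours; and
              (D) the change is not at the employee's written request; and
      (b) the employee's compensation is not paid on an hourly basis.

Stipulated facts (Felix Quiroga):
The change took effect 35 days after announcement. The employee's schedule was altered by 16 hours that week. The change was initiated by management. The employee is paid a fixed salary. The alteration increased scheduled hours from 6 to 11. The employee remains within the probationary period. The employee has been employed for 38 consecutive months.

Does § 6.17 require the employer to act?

Yes — required.

(1) < 21 days' notice — not satisfied.
(i) past probation — not met.
(A) tenure ≥ 36 mo. — holds.
(B) schedule shift > 8h — met.
(C) not (hours reduced) — holds.
(D) not employee-requested — satisfied.
So (ii) is satisfied (T AND T AND T AND T).
(a): F OR T → true.
(b) not (hourly-paid) — met.
(2): T AND T → true.
Overall = F OR T = true.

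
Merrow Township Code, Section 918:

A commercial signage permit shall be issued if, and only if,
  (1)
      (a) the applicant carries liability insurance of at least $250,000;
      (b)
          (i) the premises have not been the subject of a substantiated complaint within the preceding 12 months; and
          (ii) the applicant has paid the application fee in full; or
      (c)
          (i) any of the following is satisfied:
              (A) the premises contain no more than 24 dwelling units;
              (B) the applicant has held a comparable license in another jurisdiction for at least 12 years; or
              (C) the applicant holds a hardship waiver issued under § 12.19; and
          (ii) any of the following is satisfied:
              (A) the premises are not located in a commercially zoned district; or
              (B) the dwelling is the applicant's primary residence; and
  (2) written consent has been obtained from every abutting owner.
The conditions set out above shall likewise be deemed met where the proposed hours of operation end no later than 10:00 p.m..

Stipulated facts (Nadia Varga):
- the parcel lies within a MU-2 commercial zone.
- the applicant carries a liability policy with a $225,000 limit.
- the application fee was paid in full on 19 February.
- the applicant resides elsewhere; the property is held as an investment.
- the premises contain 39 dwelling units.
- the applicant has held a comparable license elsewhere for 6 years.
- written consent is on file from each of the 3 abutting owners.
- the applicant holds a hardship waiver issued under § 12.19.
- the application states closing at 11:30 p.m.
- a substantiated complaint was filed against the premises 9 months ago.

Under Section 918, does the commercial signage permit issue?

(a) insurance ≥ $250,000 — not met.
(i) no complaint in 12 mo. — not met.
(ii) fee paid — met.
(b): F AND T → false.
(A) ≤ 24 units — not satisfied.
(B) prior license ≥ 12 yr — fails.
(C) hardship waiver — holds.
So (i) is satisfied (F OR F OR T).
(A) not (commercially zoned) — not satisfied.
(B) primary residence — not satisfied.
(ii): F OR F → false.
(c): T AND F → false.
(1): F OR F OR F → false.
(2) all abutters consent — satisfied.
Overall: F AND T → false.
Exception (closes by 10 p.m.) — not satisfied.
Result: main false OR exception false → false.

No — denied.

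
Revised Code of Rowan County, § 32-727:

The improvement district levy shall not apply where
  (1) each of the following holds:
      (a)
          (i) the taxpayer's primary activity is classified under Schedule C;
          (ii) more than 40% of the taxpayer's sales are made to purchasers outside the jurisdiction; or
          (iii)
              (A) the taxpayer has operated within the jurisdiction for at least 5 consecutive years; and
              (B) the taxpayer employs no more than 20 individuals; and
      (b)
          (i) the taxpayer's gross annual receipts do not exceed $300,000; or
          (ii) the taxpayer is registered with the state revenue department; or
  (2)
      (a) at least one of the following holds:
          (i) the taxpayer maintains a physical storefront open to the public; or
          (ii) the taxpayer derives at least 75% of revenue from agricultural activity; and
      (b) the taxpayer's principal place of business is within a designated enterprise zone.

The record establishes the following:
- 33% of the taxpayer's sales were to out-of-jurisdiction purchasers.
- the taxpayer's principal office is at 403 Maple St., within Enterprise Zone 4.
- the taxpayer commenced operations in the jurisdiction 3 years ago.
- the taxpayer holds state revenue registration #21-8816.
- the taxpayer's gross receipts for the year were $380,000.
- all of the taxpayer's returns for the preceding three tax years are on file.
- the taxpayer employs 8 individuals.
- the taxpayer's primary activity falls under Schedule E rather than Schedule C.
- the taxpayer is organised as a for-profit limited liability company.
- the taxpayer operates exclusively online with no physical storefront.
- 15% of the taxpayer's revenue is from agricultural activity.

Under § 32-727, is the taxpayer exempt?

No — not exempt.

(i) Schedule C activity — fails.
(ii) >40% out-of-jur. sales — not satisfied.
(A) ≥ 5 yrs in jurisdiction — not satisfied.
(B) ≤ 20 employees — met.
(iii) = F AND T = false.
(a): F OR F OR F → false.
(i) receipts ≤ $300,000 — fails.
(ii) state-registered — holds.
So (b) is satisfied (F OR T).
So (1) is not satisfied (F AND T).
(i) has storefront — not satisfied.
(ii) ≥75% agricultural — not met.
(a) = F OR F = false.
(b) in enterprise zone — met.
(2): F AND T → false.
Overall: F OR F → false.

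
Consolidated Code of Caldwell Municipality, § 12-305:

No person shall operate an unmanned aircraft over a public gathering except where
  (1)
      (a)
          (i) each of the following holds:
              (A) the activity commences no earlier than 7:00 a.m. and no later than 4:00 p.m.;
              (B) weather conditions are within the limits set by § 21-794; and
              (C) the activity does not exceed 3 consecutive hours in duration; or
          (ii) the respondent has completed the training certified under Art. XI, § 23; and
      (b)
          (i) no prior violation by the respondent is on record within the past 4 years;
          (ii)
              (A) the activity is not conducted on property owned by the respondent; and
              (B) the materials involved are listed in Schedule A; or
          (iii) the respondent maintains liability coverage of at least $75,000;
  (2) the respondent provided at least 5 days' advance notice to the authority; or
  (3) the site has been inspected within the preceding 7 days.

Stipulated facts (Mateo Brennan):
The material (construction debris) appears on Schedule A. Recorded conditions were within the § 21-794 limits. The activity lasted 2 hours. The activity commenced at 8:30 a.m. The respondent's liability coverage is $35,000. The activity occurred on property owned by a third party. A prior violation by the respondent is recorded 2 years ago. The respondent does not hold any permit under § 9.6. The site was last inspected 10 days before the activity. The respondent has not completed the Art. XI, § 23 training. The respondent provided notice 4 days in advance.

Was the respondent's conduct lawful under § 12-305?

(A) start within hours — satisfied.
(B) weather ok — met.
(C) ≤ 3 hrs duration — met.
(i) = T AND T AND T = true.
(ii) training certified — fails.
(a): T OR F → true.
(i) no prior violation — not met.
(A) not (own property) — met.
(B) Schedule A material — holds.
So (ii) is satisfied (T AND T).
(iii) coverage ≥ $75,000 — fails.
(b) = F OR T OR F = true.
(1) = T AND T = true.
(2) ≥5 days' notice — fails.
(3) site inspected — not satisfied.
So Overall is satisfied (T OR F OR F).

Yes — lawful.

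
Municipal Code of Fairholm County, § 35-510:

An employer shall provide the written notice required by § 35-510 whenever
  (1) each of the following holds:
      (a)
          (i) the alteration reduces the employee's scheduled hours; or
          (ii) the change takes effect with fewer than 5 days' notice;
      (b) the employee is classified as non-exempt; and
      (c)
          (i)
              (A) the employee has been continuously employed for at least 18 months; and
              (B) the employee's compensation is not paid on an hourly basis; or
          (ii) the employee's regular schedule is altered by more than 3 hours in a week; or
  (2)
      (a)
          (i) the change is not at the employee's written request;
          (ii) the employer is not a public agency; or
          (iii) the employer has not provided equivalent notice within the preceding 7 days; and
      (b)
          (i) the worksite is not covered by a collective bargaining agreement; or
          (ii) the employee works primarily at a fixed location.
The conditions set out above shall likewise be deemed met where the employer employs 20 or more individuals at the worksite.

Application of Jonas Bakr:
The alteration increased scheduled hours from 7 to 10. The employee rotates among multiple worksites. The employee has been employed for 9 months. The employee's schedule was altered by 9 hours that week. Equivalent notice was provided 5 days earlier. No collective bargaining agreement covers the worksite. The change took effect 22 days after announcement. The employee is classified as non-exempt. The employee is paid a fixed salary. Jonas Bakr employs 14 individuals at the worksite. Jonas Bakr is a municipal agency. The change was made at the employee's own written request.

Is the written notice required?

(i) hours reduced — not met.
(ii) < 5 days' notice — not met.
(a) = F OR F = false.
(b) non-exempt — satisfied.
(A) tenure ≥ 18 mo. — not met.
(B) not (hourly-paid) — met.
So (i) is not satisfied (F AND T).
(ii) schedule shift > 3h — satisfied.
(c): F OR T → true.
(1): F AND T AND T → false.
(i) not employee-requested — not met.
(ii) not (public agency) — fails.
(iii) no recent notice — fails.
(a) = F OR F OR F = false.
(i) no CBA — satisfied.
(ii) fixed location — not satisfied.
(b): T OR F → true.
So (2) is not satisfied (F AND T).
Overall: F OR F → false.
Exception (≥ 20 at site) — not satisfied.
Result: main false OR exception false → false.

No — not required.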